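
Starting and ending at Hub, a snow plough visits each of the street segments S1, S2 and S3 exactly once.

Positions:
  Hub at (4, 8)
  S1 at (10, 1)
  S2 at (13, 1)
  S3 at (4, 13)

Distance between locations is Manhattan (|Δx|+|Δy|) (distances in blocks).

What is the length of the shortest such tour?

Shortest round trip = 42 blocks.

There are 3 distinct closed tours to check (reversals are equivalent).
Hub-S1-S2-S3-Hub: 13+3+21+5 = 42
Hub-S1-S3-S2-Hub: 13+18+21+16 = 68
Hub-S2-S1-S3-Hub: 16+3+18+5 = 42
The minimum is 42.
One optimal route: Hub → S1 → S2 → S3 → Hub (or its reverse).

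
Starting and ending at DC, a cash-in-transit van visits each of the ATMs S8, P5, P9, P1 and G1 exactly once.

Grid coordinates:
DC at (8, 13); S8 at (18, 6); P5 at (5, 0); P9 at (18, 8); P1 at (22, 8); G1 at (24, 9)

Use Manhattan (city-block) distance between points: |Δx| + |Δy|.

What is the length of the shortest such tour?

DC→S8→P5→P9→P1→G1→DC: 17+19+21+4+3+20 = 84
DC→S8→P5→P9→G1→P1→DC: 17+19+21+7+3+19 = 86
DC→S8→P5→P1→P9→G1→DC: 17+19+25+4+7+20 = 92
DC→S8→P5→P1→G1→P9→DC: 17+19+25+3+7+15 = 86
DC→S8→P5→G1→P9→P1→DC: 17+19+28+7+4+19 = 94
DC→S8→P5→G1→P1→P9→DC: 17+19+28+3+4+15 = 86
DC→S8→P9→P5→P1→G1→DC: 17+2+21+25+3+20 = 88
DC→S8→P9→P5→G1→P1→DC: 17+2+21+28+3+19 = 90
DC→S8→P9→P1→P5→G1→DC: 17+2+4+25+28+20 = 96
DC→S8→P9→P1→G1→P5→DC: 17+2+4+3+28+16 = 70
DC→S8→P9→G1→P5→P1→DC: 17+2+7+28+25+19 = 98
DC→S8→P9→G1→P1→P5→DC: 17+2+7+3+25+16 = 70
DC→S8→P1→P5→P9→G1→DC: 17+6+25+21+7+20 = 96
DC→S8→P1→P5→G1→P9→DC: 17+6+25+28+7+15 = 98
… (46 more)
DC→P5→S8→P9→P1→G1→DC: 16+19+2+4+3+20 = 64  ← best
The minimum is 64.
One optimal route: DC → P5 → S8 → P9 → P1 → G1 → DC (or its reverse).

64 — the shortest possible round trip.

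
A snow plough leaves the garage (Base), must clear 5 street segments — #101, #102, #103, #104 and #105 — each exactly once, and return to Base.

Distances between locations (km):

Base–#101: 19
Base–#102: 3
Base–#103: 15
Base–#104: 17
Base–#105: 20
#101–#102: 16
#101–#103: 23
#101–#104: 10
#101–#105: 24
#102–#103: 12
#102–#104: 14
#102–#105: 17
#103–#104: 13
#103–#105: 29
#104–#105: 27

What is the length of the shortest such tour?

With 5 stops there are 5!/2 = 60 distinct round trips (a route and its reverse cost the same).
Base → #101 → #102 → #103 → #104 → #105 → Base: 19+16+12+13+27+20 = 107
Base → #101 → #102 → #103 → #105 → #104 → Base: 19+16+12+29+27+17 = 120
Base → #101 → #102 → #104 → #103 → #105 → Base: 19+16+14+13+29+20 = 111
Base → #101 → #102 → #104 → #105 → #103 → Base: 19+16+14+27+29+15 = 120
Base → #101 → #102 → #105 → #103 → #104 → Base: 19+16+17+29+13+17 = 111
Base → #101 → #102 → #105 → #104 → #103 → Base: 19+16+17+27+13+15 = 107
Base → #101 → #103 → #102 → #104 → #105 → Base: 19+23+12+14+27+20 = 115
Base → #101 → #103 → #102 → #105 → #104 → Base: 19+23+12+17+27+17 = 115
Base → #101 → #103 → #104 → #102 → #105 → Base: 19+23+13+14+17+20 = 106
Base → #101 → #103 → #104 → #105 → #102 → Base: 19+23+13+27+17+3 = 102
Base → #101 → #103 → #105 → #102 → #104 → Base: 19+23+29+17+14+17 = 119
Base → #101 → #103 → #105 → #104 → #102 → Base: 19+23+29+27+14+3 = 115
Base → #101 → #104 → #102 → #103 → #105 → Base: 19+10+14+12+29+20 = 104
Base → #101 → #104 → #102 → #105 → #103 → Base: 19+10+14+17+29+15 = 104
… (46 more)
Base → #102 → #103 → #104 → #101 → #105 → Base: 3+12+13+10+24+20 = 82  ← best
The minimum is 82.
One optimal route: Base → #102 → #103 → #104 → #101 → #105 → Base (or its reverse).

82 km — the shortest possible round trip.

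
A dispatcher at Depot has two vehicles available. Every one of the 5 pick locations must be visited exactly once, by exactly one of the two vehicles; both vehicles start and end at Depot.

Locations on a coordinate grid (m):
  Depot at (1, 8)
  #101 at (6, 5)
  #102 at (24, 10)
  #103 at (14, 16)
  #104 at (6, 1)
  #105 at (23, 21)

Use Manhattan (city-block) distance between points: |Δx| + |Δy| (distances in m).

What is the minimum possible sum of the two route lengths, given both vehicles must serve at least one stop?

Minimum combined distance: 96 m.

Check every non-empty split of the stops between the two vehicles; for each half take its own optimal tour:
  {#101} + {#102, #103, #104, #105}: 16 + 86 = 102
  {#102} + {#101, #103, #104, #105}: 50 + 84 = 134
  {#101, #102} + {#103, #104, #105}: 56 + 84 = 140
  {#103} + {#101, #102, #104, #105}: 42 + 86 = 128
  {#101, #103} + {#102, #104, #105}: 48 + 86 = 134
  {#102, #103} + {#101, #104, #105}: 62 + 84 = 146
  … (15 splits in total)
  {#101, #104} + {#102, #103, #105}: 24 + 72 = 96  ← best
Best: vehicle 1 Depot → #101 → #104 → Depot = 24; vehicle 2 Depot → #102 → #105 → #103 → Depot = 72; combined 96.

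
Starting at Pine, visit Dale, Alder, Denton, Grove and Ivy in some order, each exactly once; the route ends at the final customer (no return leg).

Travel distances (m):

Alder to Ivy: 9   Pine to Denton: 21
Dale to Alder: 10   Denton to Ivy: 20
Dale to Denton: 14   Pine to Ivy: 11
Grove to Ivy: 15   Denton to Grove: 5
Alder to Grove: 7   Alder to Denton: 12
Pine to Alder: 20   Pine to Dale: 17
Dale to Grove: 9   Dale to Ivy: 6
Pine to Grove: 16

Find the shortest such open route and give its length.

Shortest open route: 39 m.

There are 5! = 120 possible orderings.
Pine → Dale → Alder → Denton → Grove → Ivy: 17+10+12+5+15 = 59
Pine → Dale → Alder → Denton → Ivy → Grove: 17+10+12+20+15 = 74
Pine → Dale → Alder → Grove → Denton → Ivy: 17+10+7+5+20 = 59
Pine → Dale → Alder → Grove → Ivy → Denton: 17+10+7+15+20 = 69
Pine → Dale → Alder → Ivy → Denton → Grove: 17+10+9+20+5 = 61
Pine → Dale → Alder → Ivy → Grove → Denton: 17+10+9+15+5 = 56
Pine → Dale → Denton → Alder → Grove → Ivy: 17+14+12+7+15 = 65
Pine → Dale → Denton → Alder → Ivy → Grove: 17+14+12+9+15 = 67
Pine → Dale → Denton → Grove → Alder → Ivy: 17+14+5+7+9 = 52
Pine → Dale → Denton → Grove → Ivy → Alder: 17+14+5+15+9 = 60
Pine → Dale → Denton → Ivy → Alder → Grove: 17+14+20+9+7 = 67
Pine → Dale → Denton → Ivy → Grove → Alder: 17+14+20+15+7 = 73
Pine → Dale → Grove → Alder → Denton → Ivy: 17+9+7+12+20 = 65
Pine → Dale → Grove → Alder → Ivy → Denton: 17+9+7+9+20 = 62
… (106 more)
Pine → Ivy → Dale → Alder → Grove → Denton: 11+6+10+7+5 = 39  ← best
The minimum is 39.
One shortest path: Pine → Ivy → Dale → Alder → Grove → Denton.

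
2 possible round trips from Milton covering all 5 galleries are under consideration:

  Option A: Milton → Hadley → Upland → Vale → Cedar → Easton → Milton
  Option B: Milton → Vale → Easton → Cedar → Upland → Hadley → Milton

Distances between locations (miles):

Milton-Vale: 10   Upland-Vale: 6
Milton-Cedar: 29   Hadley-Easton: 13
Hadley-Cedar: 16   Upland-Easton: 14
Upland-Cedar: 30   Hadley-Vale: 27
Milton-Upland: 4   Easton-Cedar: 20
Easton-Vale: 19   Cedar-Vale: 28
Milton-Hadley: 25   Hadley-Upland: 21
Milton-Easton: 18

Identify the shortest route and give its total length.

Option A: 25 + 21 + 6 + 28 + 20 + 18 = 118
Option B: 10 + 19 + 20 + 30 + 21 + 25 = 125

Shortest is Option A, total 118 miles.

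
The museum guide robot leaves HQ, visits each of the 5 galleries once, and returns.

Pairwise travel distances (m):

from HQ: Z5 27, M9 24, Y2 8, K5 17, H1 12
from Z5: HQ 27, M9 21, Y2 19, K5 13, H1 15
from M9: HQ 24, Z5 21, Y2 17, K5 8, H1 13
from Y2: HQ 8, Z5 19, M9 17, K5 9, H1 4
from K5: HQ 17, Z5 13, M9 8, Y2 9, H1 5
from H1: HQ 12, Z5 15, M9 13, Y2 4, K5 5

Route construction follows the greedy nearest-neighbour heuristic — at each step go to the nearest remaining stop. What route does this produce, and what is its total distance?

Nearest-neighbour total = 73 m; route HQ → Y2 → H1 → K5 → M9 → Z5 → HQ.

HQ → [Y2:8 / H1:12 / K5:17 / M9:24 / Z5:27] → Y2 (8)
Y2 → [H1:4 / K5:9 / M9:17 / Z5:19] → H1 (4)
H1 → [K5:5 / M9:13 / Z5:15] → K5 (5)
K5 → [M9:8 / Z5:13] → M9 (8)
M9 → [Z5:21] → Z5 (21)
Return Z5→HQ: 27.
Total = 8 + 4 + 5 + 8 + 21 + 27 = 73.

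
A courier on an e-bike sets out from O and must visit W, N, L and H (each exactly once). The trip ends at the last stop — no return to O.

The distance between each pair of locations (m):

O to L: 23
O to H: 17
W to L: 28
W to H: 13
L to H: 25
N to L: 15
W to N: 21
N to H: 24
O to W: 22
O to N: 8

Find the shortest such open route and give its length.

There are 4! = 24 possible orderings.
O - W - N - L - H: 22+21+15+25 = 83
O - W - N - H - L: 22+21+24+25 = 92
O - W - L - N - H: 22+28+15+24 = 89
O - W - L - H - N: 22+28+25+24 = 99
O - W - H - N - L: 22+13+24+15 = 74
O - W - H - L - N: 22+13+25+15 = 75
O - N - W - L - H: 8+21+28+25 = 82
O - N - W - H - L: 8+21+13+25 = 67
O - N - L - W - H: 8+15+28+13 = 64
O - N - L - H - W: 8+15+25+13 = 61
O - N - H - W - L: 8+24+13+28 = 73
O - N - H - L - W: 8+24+25+28 = 85
O - L - W - N - H: 23+28+21+24 = 96
O - L - W - H - N: 23+28+13+24 = 88
… (10 more)
The minimum is 61.
One shortest path: O → N → L → H → W.

61 m — the minimum one-way total.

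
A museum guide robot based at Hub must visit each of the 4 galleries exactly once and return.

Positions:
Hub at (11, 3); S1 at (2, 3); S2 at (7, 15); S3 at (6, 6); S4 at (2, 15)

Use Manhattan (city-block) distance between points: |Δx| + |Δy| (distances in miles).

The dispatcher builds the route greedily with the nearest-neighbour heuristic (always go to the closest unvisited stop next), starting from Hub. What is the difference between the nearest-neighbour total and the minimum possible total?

The nearest-neighbour route is 4 miles longer than optimal.

From Hub: S3=8, S1=9, S2=16, S4=21 → choose S3 (8).
From S3: S1=7, S2=10, S4=13 → choose S1 (7).
From S1: S4=12, S2=17 → choose S4 (12).
From S4: S2=5 → choose S2 (5).
NN route Hub → S3 → S1 → S4 → S2 → Hub costs 48.
Optimal: Hub → S1 → S4 → S2 → S3 → Hub costs 44 (by enumerating all 12 distinct tours).
Excess = 48 − 44 = 4.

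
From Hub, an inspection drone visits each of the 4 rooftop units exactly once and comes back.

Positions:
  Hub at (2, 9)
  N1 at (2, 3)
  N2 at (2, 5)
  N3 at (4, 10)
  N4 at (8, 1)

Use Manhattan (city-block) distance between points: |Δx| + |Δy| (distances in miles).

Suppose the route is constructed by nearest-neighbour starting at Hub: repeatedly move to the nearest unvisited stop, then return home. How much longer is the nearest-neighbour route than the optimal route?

From Hub: N3=3, N2=4, N1=6, N4=14 → choose N3 (3).
From N3: N2=7, N1=9, N4=13 → choose N2 (7).
From N2: N1=2, N4=10 → choose N1 (2).
From N1: N4=8 → choose N4 (8).
NN route Hub → N3 → N2 → N1 → N4 → Hub costs 34.
Optimal: Hub → N2 → N1 → N4 → N3 → Hub costs 30 (by enumerating all 12 distinct tours).
Excess = 34 − 30 = 4.

4 miles longer than the optimal tour.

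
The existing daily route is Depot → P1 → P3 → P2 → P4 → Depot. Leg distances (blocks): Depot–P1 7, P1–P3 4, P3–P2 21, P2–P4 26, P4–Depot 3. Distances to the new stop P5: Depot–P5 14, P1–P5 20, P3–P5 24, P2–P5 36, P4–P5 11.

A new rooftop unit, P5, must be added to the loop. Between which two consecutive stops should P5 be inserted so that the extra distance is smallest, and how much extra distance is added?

Minimum extra distance: 21 blocks, inserting P5 between P2 and P4.

Insertion cost between consecutive stops i–j is d(i,P5) + d(P5,j) − d(i,j):
  between Depot and P1: 14 + 20 − 7 = 27
  between P1 and P3: 20 + 24 − 4 = 40
  between P3 and P2: 24 + 36 − 21 = 39
  between P2 and P4: 36 + 11 − 26 = 21
  between P4 and Depot: 11 + 14 − 3 = 22
Cheapest insertion is between P2 and P4, adding 21.
New total = 61 + 21 = 82.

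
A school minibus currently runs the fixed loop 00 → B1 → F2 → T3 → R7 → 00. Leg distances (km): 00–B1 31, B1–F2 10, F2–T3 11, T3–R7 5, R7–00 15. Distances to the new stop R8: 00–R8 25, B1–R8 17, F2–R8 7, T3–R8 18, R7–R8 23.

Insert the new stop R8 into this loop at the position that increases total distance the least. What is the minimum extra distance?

Adding 11 km by placing R8 on the 00–B1 leg.

Insertion cost between consecutive stops i–j is d(i,R8) + d(R8,j) − d(i,j):
  between 00 and B1: 25 + 17 − 31 = 11
  between B1 and F2: 17 + 7 − 10 = 14
  between F2 and T3: 7 + 18 − 11 = 14
  between T3 and R7: 18 + 23 − 5 = 36
  between R7 and 00: 23 + 25 − 15 = 33
Cheapest insertion is between 00 and B1, adding 11.
New total = 72 + 11 = 83.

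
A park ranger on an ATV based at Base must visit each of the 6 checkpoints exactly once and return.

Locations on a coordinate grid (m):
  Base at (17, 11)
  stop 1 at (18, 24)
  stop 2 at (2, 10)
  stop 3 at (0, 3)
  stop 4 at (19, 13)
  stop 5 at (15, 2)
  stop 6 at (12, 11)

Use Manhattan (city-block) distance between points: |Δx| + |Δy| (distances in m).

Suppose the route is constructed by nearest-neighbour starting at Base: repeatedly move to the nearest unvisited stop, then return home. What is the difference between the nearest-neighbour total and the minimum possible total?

6 m longer than the optimal tour.

From Base: stop 4=4, stop 6=5, stop 5=11, stop 1=14, stop 2=16, stop 3=25 → choose stop 4 (4).
From stop 4: stop 6=9, stop 1=12, stop 5=15, stop 2=20, stop 3=29 → choose stop 6 (9).
From stop 6: stop 2=11, stop 5=12, stop 1=19, stop 3=20 → choose stop 2 (11).
From stop 2: stop 3=9, stop 5=21, stop 1=30 → choose stop 3 (9).
From stop 3: stop 5=16, stop 1=39 → choose stop 5 (16).
From stop 5: stop 1=25 → choose stop 1 (25).
NN route Base → stop 4 → stop 6 → stop 2 → stop 3 → stop 5 → stop 1 → Base costs 88.
Optimal: Base → stop 1 → stop 4 → stop 5 → stop 3 → stop 2 → stop 6 → Base costs 82 (by enumerating all 360 distinct tours).
Excess = 88 − 82 = 6.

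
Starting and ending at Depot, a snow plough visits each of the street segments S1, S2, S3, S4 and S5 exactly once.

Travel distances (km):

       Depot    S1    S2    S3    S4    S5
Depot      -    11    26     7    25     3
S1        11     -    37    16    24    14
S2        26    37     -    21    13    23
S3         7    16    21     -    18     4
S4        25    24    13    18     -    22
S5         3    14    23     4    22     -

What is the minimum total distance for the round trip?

With 5 stops there are 5!/2 = 60 distinct round trips (a route and its reverse cost the same).
Depot→S1→S2→S3→S4→S5→Depot: 11+37+21+18+22+3 = 112
Depot→S1→S2→S3→S5→S4→Depot: 11+37+21+4+22+25 = 120
Depot→S1→S2→S4→S3→S5→Depot: 11+37+13+18+4+3 = 86
Depot→S1→S2→S4→S5→S3→Depot: 11+37+13+22+4+7 = 94
Depot→S1→S2→S5→S3→S4→Depot: 11+37+23+4+18+25 = 118
Depot→S1→S2→S5→S4→S3→Depot: 11+37+23+22+18+7 = 118
Depot→S1→S3→S2→S4→S5→Depot: 11+16+21+13+22+3 = 86
Depot→S1→S3→S2→S5→S4→Depot: 11+16+21+23+22+25 = 118
Depot→S1→S3→S4→S2→S5→Depot: 11+16+18+13+23+3 = 84
Depot→S1→S3→S4→S5→S2→Depot: 11+16+18+22+23+26 = 116
Depot→S1→S3→S5→S2→S4→Depot: 11+16+4+23+13+25 = 92
Depot→S1→S3→S5→S4→S2→Depot: 11+16+4+22+13+26 = 92
Depot→S1→S4→S2→S3→S5→Depot: 11+24+13+21+4+3 = 76
Depot→S1→S4→S2→S5→S3→Depot: 11+24+13+23+4+7 = 82
… (46 more)
The minimum is 76.
One optimal route: Depot → S1 → S4 → S2 → S3 → S5 → Depot (or its reverse).

Shortest round trip = 76 km.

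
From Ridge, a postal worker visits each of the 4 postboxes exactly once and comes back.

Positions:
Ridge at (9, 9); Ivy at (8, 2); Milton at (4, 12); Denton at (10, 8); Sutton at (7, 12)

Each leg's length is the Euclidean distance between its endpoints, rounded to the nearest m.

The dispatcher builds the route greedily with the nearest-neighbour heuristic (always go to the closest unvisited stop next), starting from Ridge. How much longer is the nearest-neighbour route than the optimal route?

From Ridge: Denton=1, Sutton=4, Milton=6, Ivy=7 → choose Denton (1).
From Denton: Sutton=5, Ivy=6, Milton=7 → choose Sutton (5).
From Sutton: Milton=3, Ivy=10 → choose Milton (3).
From Milton: Ivy=11 → choose Ivy (11).
NN route Ridge → Denton → Sutton → Milton → Ivy → Ridge costs 27.
Optimal: Ridge → Denton → Ivy → Milton → Sutton → Ridge costs 25 (by enumerating all 12 distinct tours).
Excess = 27 − 25 = 2.

Excess over optimum: 2 m.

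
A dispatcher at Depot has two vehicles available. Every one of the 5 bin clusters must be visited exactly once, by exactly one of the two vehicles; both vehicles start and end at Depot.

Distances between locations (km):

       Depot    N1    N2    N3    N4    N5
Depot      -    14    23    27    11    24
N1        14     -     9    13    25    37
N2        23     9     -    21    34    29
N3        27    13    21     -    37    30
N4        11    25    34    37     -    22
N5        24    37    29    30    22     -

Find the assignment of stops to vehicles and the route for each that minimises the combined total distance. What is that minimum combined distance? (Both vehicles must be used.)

120 km — the smallest possible combined total.

Check every non-empty split of the stops between the two vehicles; for each half take its own optimal tour:
  {N1} + {N2, N3, N4, N5}: 28 + 107 = 135
  {N2} + {N1, N3, N4, N5}: 46 + 90 = 136
  {N1, N2} + {N3, N4, N5}: 46 + 90 = 136
  {N3} + {N1, N2, N4, N5}: 54 + 85 = 139
  {N1, N3} + {N2, N4, N5}: 54 + 85 = 139
  {N2, N3} + {N1, N4, N5}: 71 + 84 = 155
  … (15 splits in total)
  {N4} + {N1, N2, N3, N5}: 22 + 98 = 120  ← best
Best: vehicle 1 Depot → N4 → Depot = 22; vehicle 2 Depot → N1 → N2 → N3 → N5 → Depot = 98; combined 120.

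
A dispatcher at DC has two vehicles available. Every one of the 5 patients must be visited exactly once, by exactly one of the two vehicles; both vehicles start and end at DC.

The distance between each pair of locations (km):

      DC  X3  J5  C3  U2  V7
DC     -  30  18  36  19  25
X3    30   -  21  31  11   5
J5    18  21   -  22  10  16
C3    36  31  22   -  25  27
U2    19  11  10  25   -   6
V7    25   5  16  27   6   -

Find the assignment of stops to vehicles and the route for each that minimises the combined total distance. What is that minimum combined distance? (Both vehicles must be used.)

Check every non-empty split of the stops between the two vehicles; for each half take its own optimal tour:
  {X3} + {J5, C3, U2, V7}: 60 + 92 = 152
  {J5} + {X3, C3, U2, V7}: 36 + 97 = 133
  {X3, J5} + {C3, U2, V7}: 69 + 88 = 157
  {C3} + {X3, J5, U2, V7}: 72 + 69 = 141
  {X3, C3} + {J5, U2, V7}: 97 + 59 = 156
  {J5, C3} + {X3, U2, V7}: 76 + 60 = 136
  … (15 splits in total)
Best: vehicle 1 DC → J5 → DC = 36; vehicle 2 DC → C3 → X3 → V7 → U2 → DC = 97; combined 133.

Minimum combined distance: 133 km.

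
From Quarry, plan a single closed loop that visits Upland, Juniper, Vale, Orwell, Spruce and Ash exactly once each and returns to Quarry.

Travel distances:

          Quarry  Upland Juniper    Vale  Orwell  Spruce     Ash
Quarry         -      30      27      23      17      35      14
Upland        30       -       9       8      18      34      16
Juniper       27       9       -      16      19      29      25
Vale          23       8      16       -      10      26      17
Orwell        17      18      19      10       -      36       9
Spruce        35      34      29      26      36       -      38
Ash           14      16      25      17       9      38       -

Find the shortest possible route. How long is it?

Minimum total distance: 114.

With 6 stops there are 6!/2 = 360 distinct round trips (a route and its reverse cost the same).
Quarry - Upland - Juniper - Vale - Orwell - Spruce - Ash - Quarry: 30+9+16+10+36+38+14 = 153
Quarry - Upland - Juniper - Vale - Orwell - Ash - Spruce - Quarry: 30+9+16+10+9+38+35 = 147
Quarry - Upland - Juniper - Vale - Spruce - Orwell - Ash - Quarry: 30+9+16+26+36+9+14 = 140
Quarry - Upland - Juniper - Vale - Spruce - Ash - Orwell - Quarry: 30+9+16+26+38+9+17 = 145
Quarry - Upland - Juniper - Vale - Ash - Orwell - Spruce - Quarry: 30+9+16+17+9+36+35 = 152
Quarry - Upland - Juniper - Vale - Ash - Spruce - Orwell - Quarry: 30+9+16+17+38+36+17 = 163
Quarry - Upland - Juniper - Orwell - Vale - Spruce - Ash - Quarry: 30+9+19+10+26+38+14 = 146
Quarry - Upland - Juniper - Orwell - Vale - Ash - Spruce - Quarry: 30+9+19+10+17+38+35 = 158
… (352 more)
Quarry - Spruce - Juniper - Upland - Vale - Orwell - Ash - Quarry: 35+29+9+8+10+9+14 = 114  ← best
The minimum is 114.
One optimal route: Quarry → Spruce → Juniper → Upland → Vale → Orwell → Ash → Quarry (or its reverse).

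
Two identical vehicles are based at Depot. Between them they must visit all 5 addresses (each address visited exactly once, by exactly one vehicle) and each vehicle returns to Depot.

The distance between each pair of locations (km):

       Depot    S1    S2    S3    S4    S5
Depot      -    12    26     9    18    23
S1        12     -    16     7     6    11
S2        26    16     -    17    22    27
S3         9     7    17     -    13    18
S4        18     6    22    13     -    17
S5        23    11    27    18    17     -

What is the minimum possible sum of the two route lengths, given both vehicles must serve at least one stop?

Check every non-empty split of the stops between the two vehicles; for each half take its own optimal tour:
  {S1} + {S2, S3, S4, S5}: 24 + 88 = 112
  {S2} + {S1, S3, S4, S5}: 52 + 62 = 114
  {S1, S2} + {S3, S4, S5}: 54 + 62 = 116
  {S3} + {S1, S2, S4, S5}: 18 + 88 = 106
  {S1, S3} + {S2, S4, S5}: 28 + 88 = 116
  {S2, S3} + {S1, S4, S5}: 52 + 58 = 110
  … (15 splits in total)
Best: vehicle 1 Depot → S3 → Depot = 18; vehicle 2 Depot → S1 → S4 → S5 → S2 → Depot = 88; combined 106.

106 km — the smallest possible combined total.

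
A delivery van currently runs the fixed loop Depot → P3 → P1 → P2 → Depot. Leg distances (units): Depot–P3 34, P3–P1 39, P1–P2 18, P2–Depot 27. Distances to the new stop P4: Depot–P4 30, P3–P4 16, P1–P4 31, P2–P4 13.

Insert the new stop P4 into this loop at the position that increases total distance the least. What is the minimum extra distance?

+8 — insert P4 between P3 and P1.

Insertion cost between consecutive stops i–j is d(i,P4) + d(P4,j) − d(i,j):
  between Depot and P3: 30 + 16 − 34 = 12
  between P3 and P1: 16 + 31 − 39 = 8
  between P1 and P2: 31 + 13 − 18 = 26
  between P2 and Depot: 13 + 30 − 27 = 16
Cheapest insertion is between P3 and P1, adding 8.
New total = 118 + 8 = 126.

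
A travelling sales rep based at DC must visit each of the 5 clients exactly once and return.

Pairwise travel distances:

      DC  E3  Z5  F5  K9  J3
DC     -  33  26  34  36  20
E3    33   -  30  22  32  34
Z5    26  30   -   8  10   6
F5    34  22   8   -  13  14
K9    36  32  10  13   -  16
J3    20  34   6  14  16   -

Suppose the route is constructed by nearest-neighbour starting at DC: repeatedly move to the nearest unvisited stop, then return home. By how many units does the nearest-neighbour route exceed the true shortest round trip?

8 longer than the optimal tour.

From DC: J3=20, Z5=26, E3=33, F5=34, K9=36 → choose J3 (20).
From J3: Z5=6, F5=14, K9=16, E3=34 → choose Z5 (6).
From Z5: F5=8, K9=10, E3=30 → choose F5 (8).
From F5: K9=13, E3=22 → choose K9 (13).
From K9: E3=32 → choose E3 (32).
NN route DC → J3 → Z5 → F5 → K9 → E3 → DC costs 112.
Optimal: DC → E3 → F5 → K9 → Z5 → J3 → DC costs 104 (by enumerating all 60 distinct tours).
Excess = 112 − 104 = 8.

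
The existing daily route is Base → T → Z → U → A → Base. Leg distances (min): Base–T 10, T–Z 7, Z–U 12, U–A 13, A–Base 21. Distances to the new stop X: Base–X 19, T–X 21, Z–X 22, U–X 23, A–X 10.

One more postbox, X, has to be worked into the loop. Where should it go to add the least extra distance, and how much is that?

Minimum extra distance: 8 min, inserting X between A and Base.

Insertion cost between consecutive stops i–j is d(i,X) + d(X,j) − d(i,j):
  between Base and T: 19 + 21 − 10 = 30
  between T and Z: 21 + 22 − 7 = 36
  between Z and U: 22 + 23 − 12 = 33
  between U and A: 23 + 10 − 13 = 20
  between A and Base: 10 + 19 − 21 = 8
Cheapest insertion is between A and Base, adding 8.
New total = 63 + 8 = 71.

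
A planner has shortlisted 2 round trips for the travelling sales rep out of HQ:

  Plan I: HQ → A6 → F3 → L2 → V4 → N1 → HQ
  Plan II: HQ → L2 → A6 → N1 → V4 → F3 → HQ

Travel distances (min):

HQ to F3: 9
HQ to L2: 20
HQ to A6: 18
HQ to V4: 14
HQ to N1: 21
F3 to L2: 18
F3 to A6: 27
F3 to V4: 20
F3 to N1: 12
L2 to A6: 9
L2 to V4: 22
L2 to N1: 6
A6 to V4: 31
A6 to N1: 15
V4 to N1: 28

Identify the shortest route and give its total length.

Plan I: 18 + 27 + 18 + 22 + 28 + 21 = 134
Plan II: 20 + 9 + 15 + 28 + 20 + 9 = 101

101 min — Plan II is the shortest.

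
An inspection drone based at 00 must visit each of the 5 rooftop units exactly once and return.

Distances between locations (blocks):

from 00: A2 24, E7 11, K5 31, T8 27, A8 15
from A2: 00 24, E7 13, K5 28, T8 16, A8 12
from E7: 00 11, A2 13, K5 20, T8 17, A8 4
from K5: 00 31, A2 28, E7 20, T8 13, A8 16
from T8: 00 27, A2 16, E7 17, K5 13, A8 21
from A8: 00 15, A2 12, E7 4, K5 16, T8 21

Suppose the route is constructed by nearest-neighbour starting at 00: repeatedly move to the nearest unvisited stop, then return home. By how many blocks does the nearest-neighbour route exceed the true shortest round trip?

00: E7=11, A8=15, A2=24, T8=27, K5=31 ⇒ E7
E7: A8=4, A2=13, T8=17, K5=20 ⇒ A8
A8: A2=12, K5=16, T8=21 ⇒ A2
A2: T8=16, K5=28 ⇒ T8
T8: K5=13 ⇒ K5
NN route 00 → E7 → A8 → A2 → T8 → K5 → 00 costs 87.
Optimal: 00 → A2 → T8 → K5 → A8 → E7 → 00 costs 84 (by enumerating all 60 distinct tours).
Excess = 87 − 84 = 3.

The nearest-neighbour route is 3 blocks longer than optimal.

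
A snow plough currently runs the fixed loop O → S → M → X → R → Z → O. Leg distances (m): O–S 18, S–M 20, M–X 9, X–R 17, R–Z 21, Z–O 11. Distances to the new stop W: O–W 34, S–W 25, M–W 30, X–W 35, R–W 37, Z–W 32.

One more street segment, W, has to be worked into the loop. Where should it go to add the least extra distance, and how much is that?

Insertion cost between consecutive stops i–j is d(i,W) + d(W,j) − d(i,j):
  between O and S: 34 + 25 − 18 = 41
  between S and M: 25 + 30 − 20 = 35
  between M and X: 30 + 35 − 9 = 56
  between X and R: 35 + 37 − 17 = 55
  between R and Z: 37 + 32 − 21 = 48
  between Z and O: 32 + 34 − 11 = 55
Cheapest insertion is between S and M, adding 35.
New total = 96 + 35 = 131.

Adding 35 m by placing W on the S–M leg.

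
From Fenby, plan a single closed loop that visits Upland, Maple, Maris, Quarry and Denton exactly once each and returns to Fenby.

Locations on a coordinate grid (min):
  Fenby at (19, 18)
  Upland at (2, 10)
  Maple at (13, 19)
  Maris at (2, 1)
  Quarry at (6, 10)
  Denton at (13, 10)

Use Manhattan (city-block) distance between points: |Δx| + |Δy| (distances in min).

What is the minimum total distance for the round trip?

Shortest round trip = 70 min.

Fenby→Upland→Maple→Maris→Quarry→Denton→Fenby: 25+20+29+13+7+14 = 108
Fenby→Upland→Maple→Maris→Denton→Quarry→Fenby: 25+20+29+20+7+21 = 122
Fenby→Upland→Maple→Quarry→Maris→Denton→Fenby: 25+20+16+13+20+14 = 108
Fenby→Upland→Maple→Quarry→Denton→Maris→Fenby: 25+20+16+7+20+34 = 122
Fenby→Upland→Maple→Denton→Maris→Quarry→Fenby: 25+20+9+20+13+21 = 108
Fenby→Upland→Maple→Denton→Quarry→Maris→Fenby: 25+20+9+7+13+34 = 108
Fenby→Upland→Maris→Maple→Quarry→Denton→Fenby: 25+9+29+16+7+14 = 100
Fenby→Upland→Maris→Maple→Denton→Quarry→Fenby: 25+9+29+9+7+21 = 100
Fenby→Upland→Maris→Quarry→Maple→Denton→Fenby: 25+9+13+16+9+14 = 86
Fenby→Upland→Maris→Quarry→Denton→Maple→Fenby: 25+9+13+7+9+7 = 70
Fenby→Upland→Maris→Denton→Maple→Quarry→Fenby: 25+9+20+9+16+21 = 100
Fenby→Upland→Maris→Denton→Quarry→Maple→Fenby: 25+9+20+7+16+7 = 84
Fenby→Upland→Quarry→Maple→Maris→Denton→Fenby: 25+4+16+29+20+14 = 108
Fenby→Upland→Quarry→Maple→Denton→Maris→Fenby: 25+4+16+9+20+34 = 108
… (46 more)
The minimum is 70.
One optimal route: Fenby → Upland → Maris → Quarry → Denton → Maple → Fenby (or its reverse).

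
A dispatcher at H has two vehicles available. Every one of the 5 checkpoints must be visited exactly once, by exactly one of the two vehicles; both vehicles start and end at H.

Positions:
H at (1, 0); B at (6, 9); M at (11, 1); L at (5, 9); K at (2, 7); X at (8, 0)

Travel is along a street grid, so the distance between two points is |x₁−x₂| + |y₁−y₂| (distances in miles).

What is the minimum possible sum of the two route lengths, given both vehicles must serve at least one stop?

50 miles — the smallest possible combined total.

There are 2^4 − 1 = 15 ways to divide the 5 stops into two non-empty groups. For each, the best each vehicle can do is its own shortest tour through its group:
  {B} + {M, L, K, X}: 28 + 38 = 66
  {M} + {B, L, K, X}: 22 + 32 = 54
  {B, M} + {L, K, X}: 38 + 32 = 70
  {L} + {B, M, K, X}: 26 + 38 = 64
  {B, L} + {M, K, X}: 28 + 34 = 62
  {M, L} + {B, K, X}: 38 + 32 = 70
  … (15 splits in total)
  {B, L, K} + {M, X}: 28 + 22 = 50  ← best
Best: vehicle 1 H → B → L → K → H = 28; vehicle 2 H → M → X → H = 22; combined 50.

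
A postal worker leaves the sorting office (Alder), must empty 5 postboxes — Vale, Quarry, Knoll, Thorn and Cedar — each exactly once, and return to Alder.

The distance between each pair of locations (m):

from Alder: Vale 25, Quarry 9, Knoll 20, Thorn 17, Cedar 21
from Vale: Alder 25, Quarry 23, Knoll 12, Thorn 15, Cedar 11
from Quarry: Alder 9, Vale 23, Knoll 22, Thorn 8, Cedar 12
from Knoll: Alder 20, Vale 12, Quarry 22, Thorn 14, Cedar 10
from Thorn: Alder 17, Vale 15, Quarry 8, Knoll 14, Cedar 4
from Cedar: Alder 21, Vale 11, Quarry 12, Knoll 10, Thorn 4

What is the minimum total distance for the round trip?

With 5 stops there are 5!/2 = 60 distinct round trips (a route and its reverse cost the same).
Alder-Vale-Quarry-Knoll-Thorn-Cedar-Alder: 25+23+22+14+4+21 = 109
Alder-Vale-Quarry-Knoll-Cedar-Thorn-Alder: 25+23+22+10+4+17 = 101
Alder-Vale-Quarry-Thorn-Knoll-Cedar-Alder: 25+23+8+14+10+21 = 101
Alder-Vale-Quarry-Thorn-Cedar-Knoll-Alder: 25+23+8+4+10+20 = 90
Alder-Vale-Quarry-Cedar-Knoll-Thorn-Alder: 25+23+12+10+14+17 = 101
Alder-Vale-Quarry-Cedar-Thorn-Knoll-Alder: 25+23+12+4+14+20 = 98
Alder-Vale-Knoll-Quarry-Thorn-Cedar-Alder: 25+12+22+8+4+21 = 92
Alder-Vale-Knoll-Quarry-Cedar-Thorn-Alder: 25+12+22+12+4+17 = 92
Alder-Vale-Knoll-Thorn-Quarry-Cedar-Alder: 25+12+14+8+12+21 = 92
Alder-Vale-Knoll-Thorn-Cedar-Quarry-Alder: 25+12+14+4+12+9 = 76
Alder-Vale-Knoll-Cedar-Quarry-Thorn-Alder: 25+12+10+12+8+17 = 84
Alder-Vale-Knoll-Cedar-Thorn-Quarry-Alder: 25+12+10+4+8+9 = 68
Alder-Vale-Thorn-Quarry-Knoll-Cedar-Alder: 25+15+8+22+10+21 = 101
Alder-Vale-Thorn-Quarry-Cedar-Knoll-Alder: 25+15+8+12+10+20 = 90
… (46 more)
Alder-Quarry-Thorn-Cedar-Vale-Knoll-Alder: 9+8+4+11+12+20 = 64  ← best
The minimum is 64.
One optimal route: Alder → Quarry → Thorn → Cedar → Vale → Knoll → Alder (or its reverse).

64 m — the shortest possible round trip.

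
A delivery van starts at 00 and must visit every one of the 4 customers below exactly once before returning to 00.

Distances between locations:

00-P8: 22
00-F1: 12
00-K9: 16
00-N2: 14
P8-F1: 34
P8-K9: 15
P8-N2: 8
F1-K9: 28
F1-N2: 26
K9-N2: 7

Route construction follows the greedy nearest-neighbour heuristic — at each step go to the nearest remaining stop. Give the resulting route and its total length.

Total distance 82 via the nearest-neighbour route 00 → F1 → N2 → K9 → P8 → 00.

00 → [F1:12 / N2:14 / K9:16 / P8:22] → F1 (12)
F1 → [N2:26 / K9:28 / P8:34] → N2 (26)
N2 → [K9:7 / P8:8] → K9 (7)
K9 → [P8:15] → P8 (15)
Return P8→00: 22.
Total = 12 + 26 + 7 + 15 + 22 = 82.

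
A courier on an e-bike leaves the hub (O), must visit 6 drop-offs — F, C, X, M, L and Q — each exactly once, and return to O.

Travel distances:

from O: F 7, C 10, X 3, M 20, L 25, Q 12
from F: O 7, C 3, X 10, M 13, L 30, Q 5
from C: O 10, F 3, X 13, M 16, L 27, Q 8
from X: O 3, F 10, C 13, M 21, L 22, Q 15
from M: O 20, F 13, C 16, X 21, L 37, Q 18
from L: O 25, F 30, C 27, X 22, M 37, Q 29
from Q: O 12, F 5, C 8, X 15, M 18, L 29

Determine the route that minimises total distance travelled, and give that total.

Minimum total distance: 98.

With 6 stops there are 6!/2 = 360 distinct round trips (a route and its reverse cost the same).
O - F - C - X - M - L - Q - O: 7+3+13+21+37+29+12 = 122
O - F - C - X - M - Q - L - O: 7+3+13+21+18+29+25 = 116
O - F - C - X - L - M - Q - O: 7+3+13+22+37+18+12 = 112
O - F - C - X - L - Q - M - O: 7+3+13+22+29+18+20 = 112
O - F - C - X - Q - M - L - O: 7+3+13+15+18+37+25 = 118
O - F - C - X - Q - L - M - O: 7+3+13+15+29+37+20 = 124
O - F - C - M - X - L - Q - O: 7+3+16+21+22+29+12 = 110
O - F - C - M - X - Q - L - O: 7+3+16+21+15+29+25 = 116
… (352 more)
O - F - C - M - Q - L - X - O: 7+3+16+18+29+22+3 = 98  ← best
The minimum is 98.
One optimal route: O → F → C → M → Q → L → X → O (or its reverse).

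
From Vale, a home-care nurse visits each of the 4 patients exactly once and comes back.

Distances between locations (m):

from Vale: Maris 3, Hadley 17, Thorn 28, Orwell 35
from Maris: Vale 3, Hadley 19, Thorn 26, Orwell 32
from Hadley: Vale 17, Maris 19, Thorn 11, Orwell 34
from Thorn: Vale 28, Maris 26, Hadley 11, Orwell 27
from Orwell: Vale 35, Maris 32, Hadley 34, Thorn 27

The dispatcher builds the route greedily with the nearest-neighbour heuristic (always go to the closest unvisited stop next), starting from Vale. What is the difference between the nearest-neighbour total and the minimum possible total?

From Vale: Maris=3, Hadley=17, Thorn=28, Orwell=35 → choose Maris (3).
From Maris: Hadley=19, Thorn=26, Orwell=32 → choose Hadley (19).
From Hadley: Thorn=11, Orwell=34 → choose Thorn (11).
From Thorn: Orwell=27 → choose Orwell (27).
NN route Vale → Maris → Hadley → Thorn → Orwell → Vale costs 95.
Optimal: Vale → Maris → Orwell → Thorn → Hadley → Vale costs 90 (by enumerating all 12 distinct tours).
Excess = 95 − 90 = 5.

5 m longer than the optimal tour.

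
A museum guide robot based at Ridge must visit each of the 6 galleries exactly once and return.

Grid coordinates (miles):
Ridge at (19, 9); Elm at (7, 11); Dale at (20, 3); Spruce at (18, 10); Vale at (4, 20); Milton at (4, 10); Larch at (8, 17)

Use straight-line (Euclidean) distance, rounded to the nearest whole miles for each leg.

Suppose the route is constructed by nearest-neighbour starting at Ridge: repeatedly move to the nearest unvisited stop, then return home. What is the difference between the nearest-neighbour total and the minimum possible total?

Ridge: Spruce=1, Dale=6, Elm=12, Larch=14, Milton=15, Vale=19 ⇒ Spruce
Spruce: Dale=7, Elm=11, Larch=12, Milton=14, Vale=17 ⇒ Dale
Dale: Elm=15, Milton=17, Larch=18, Vale=23 ⇒ Elm
Elm: Milton=3, Larch=6, Vale=9 ⇒ Milton
Milton: Larch=8, Vale=10 ⇒ Larch
Larch: Vale=5 ⇒ Vale
NN route Ridge → Spruce → Dale → Elm → Milton → Larch → Vale → Ridge costs 58.
Optimal: Ridge → Dale → Elm → Milton → Vale → Larch → Spruce → Ridge costs 52 (by enumerating all 360 distinct tours).
Excess = 58 − 52 = 6.

6 miles longer than the optimal tour.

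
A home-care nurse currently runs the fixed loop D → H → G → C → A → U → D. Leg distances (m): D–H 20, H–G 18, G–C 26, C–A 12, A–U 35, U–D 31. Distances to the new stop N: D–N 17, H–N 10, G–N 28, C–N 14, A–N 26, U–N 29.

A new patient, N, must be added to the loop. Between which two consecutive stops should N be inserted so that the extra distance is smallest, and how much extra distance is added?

+7 m — insert N between D and H.

Insertion cost between consecutive stops i–j is d(i,N) + d(N,j) − d(i,j):
  between D and H: 17 + 10 − 20 = 7
  between H and G: 10 + 28 − 18 = 20
  between G and C: 28 + 14 − 26 = 16
  between C and A: 14 + 26 − 12 = 28
  between A and U: 26 + 29 − 35 = 20
  between U and D: 29 + 17 − 31 = 15
Cheapest insertion is between D and H, adding 7.
New total = 142 + 7 = 149.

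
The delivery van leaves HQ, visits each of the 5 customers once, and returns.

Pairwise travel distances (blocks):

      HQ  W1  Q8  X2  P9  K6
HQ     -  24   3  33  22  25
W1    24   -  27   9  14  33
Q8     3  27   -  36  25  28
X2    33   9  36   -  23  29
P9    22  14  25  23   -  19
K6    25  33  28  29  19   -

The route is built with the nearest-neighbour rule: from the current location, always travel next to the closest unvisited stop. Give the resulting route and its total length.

From HQ: distances to unvisited — Q8=3, P9=22, W1=24, K6=25, X2=33. Nearest is Q8 (3).
From Q8: distances to unvisited — P9=25, W1=27, K6=28, X2=36. Nearest is P9 (25).
From P9: distances to unvisited — W1=14, K6=19, X2=23. Nearest is W1 (14).
From W1: distances to unvisited — X2=9, K6=33. Nearest is X2 (9).
From X2: distances to unvisited — K6=29. Nearest is K6 (29).
Return K6→HQ: 25.
Total = 3 + 25 + 14 + 9 + 29 + 25 = 105.

Total distance 105 blocks via the nearest-neighbour route HQ → Q8 → P9 → W1 → X2 → K6 → HQ.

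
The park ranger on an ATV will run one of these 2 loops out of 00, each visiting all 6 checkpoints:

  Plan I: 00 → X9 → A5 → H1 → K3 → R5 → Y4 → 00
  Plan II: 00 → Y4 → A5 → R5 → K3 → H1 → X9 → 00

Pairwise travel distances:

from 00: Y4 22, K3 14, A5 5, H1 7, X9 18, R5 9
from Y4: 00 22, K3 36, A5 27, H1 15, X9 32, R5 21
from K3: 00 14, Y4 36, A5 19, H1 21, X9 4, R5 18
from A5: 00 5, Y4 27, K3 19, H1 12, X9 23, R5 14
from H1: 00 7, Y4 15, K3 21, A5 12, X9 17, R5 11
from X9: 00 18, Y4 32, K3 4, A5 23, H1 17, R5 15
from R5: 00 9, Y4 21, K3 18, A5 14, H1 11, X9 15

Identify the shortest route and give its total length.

Shortest is Plan I, total 135.

Plan I: 18 + 23 + 12 + 21 + 18 + 21 + 22 = 135
Plan II: 22 + 27 + 14 + 18 + 21 + 17 + 18 = 137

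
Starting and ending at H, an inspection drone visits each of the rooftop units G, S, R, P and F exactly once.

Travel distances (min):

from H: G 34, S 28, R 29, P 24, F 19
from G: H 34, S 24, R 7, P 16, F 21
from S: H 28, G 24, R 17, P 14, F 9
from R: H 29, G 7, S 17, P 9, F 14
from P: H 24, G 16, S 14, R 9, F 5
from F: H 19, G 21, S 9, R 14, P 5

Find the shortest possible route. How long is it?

H → G → S → R → P → F → H: 34+24+17+9+5+19 = 108
H → G → S → R → F → P → H: 34+24+17+14+5+24 = 118
H → G → S → P → R → F → H: 34+24+14+9+14+19 = 114
H → G → S → P → F → R → H: 34+24+14+5+14+29 = 120
H → G → S → F → R → P → H: 34+24+9+14+9+24 = 114
H → G → S → F → P → R → H: 34+24+9+5+9+29 = 110
H → G → R → S → P → F → H: 34+7+17+14+5+19 = 96
H → G → R → S → F → P → H: 34+7+17+9+5+24 = 96
H → G → R → P → S → F → H: 34+7+9+14+9+19 = 92
H → G → R → P → F → S → H: 34+7+9+5+9+28 = 92
H → G → R → F → S → P → H: 34+7+14+9+14+24 = 102
H → G → R → F → P → S → H: 34+7+14+5+14+28 = 102
H → G → P → S → R → F → H: 34+16+14+17+14+19 = 114
H → G → P → S → F → R → H: 34+16+14+9+14+29 = 116
… (46 more)
The minimum is 92.
One optimal route: H → G → R → P → S → F → H (or its reverse).

Minimum total distance: 92 min.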